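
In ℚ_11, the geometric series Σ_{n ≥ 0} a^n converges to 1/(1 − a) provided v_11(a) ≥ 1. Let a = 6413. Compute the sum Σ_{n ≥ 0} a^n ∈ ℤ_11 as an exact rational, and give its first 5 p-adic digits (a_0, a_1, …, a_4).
Σ a^n = 1/(1 − a) = -1/6412;  first 5 digits = (1, 0, 9, 4, 4)

v_11(a) = 2 ≥ 1, so the series converges in ℤ_11 to 1/(1 − a) = 1/(1 − 6413) = -1/6412. Expand this rational in ℤ_11: compute digits iteratively via d_i = x_i mod 11, x_{i+1} = (x_i − d_i)/11. The first 5 digits are (1, 0, 9, 4, 4).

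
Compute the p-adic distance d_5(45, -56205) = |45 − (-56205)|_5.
d_5(45, -56205) = 1/3125

Step 1 — x − y = 45 − (-56205) = 56250. Step 2 — v_5(56250) = 5 (factor: 56250 = (5^5 · 18); the sign does not affect v_p). Step 3 — |x − y|_5 = 5^{-5} = 1/3125.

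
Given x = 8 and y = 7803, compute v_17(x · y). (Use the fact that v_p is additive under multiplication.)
v_17(62424) = 2

v_p(x) = 0 (factor: 8 = 17^0 · 8); v_p(y) = 2 (factor: 7803 = 17^2 · 27). Additivity: v_p(xy) = v_p(x) + v_p(y) = 0 + 2 = 2. (Direct check: xy = 62424 = 17^2 · (216).)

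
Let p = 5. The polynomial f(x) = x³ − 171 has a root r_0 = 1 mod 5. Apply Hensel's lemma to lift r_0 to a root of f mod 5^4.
r_3 = 41 (mod 625)

Hensel: r_{i+1} = r_i − f(r_i)/f′(r_i) mod 5^{i+2}, where f′(x) = 3x². Iterate:
  r_0 = 1 (mod 5)
  r_1 = 16 (mod 25)
  r_2 = 41 (mod 125)
  r_3 = 41 (mod 625)
Final: r = 41 with f(r) ≡ 0 mod 5^4.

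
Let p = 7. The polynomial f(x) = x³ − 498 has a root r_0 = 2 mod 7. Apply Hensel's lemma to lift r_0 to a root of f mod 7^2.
r_1 = 2 (mod 49)

Hensel: r_{i+1} = r_i − f(r_i)/f′(r_i) mod 7^{i+2}, where f′(x) = 3x². Iterate:
  r_0 = 2 (mod 7)
  r_1 = 2 (mod 49)
Final: r = 2 with f(r) ≡ 0 mod 7^2.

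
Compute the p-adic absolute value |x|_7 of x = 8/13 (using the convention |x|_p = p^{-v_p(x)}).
|8/13|_7 = 1

Step 1 — compute v_7(x) by factoring powers of 7 out of the numerator and denominator: v_7(8/13) = 0. Step 2 — apply |x|_p = p^{-v_p(x)} = 7^{0} = 1.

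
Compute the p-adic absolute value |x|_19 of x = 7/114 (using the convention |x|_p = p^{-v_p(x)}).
|7/114|_19 = 19

Step 1 — compute v_19(x) by factoring powers of 19 out of the numerator and denominator: v_19(7/114) = -1. Step 2 — apply |x|_p = p^{-v_p(x)} = 19^{1} = 19.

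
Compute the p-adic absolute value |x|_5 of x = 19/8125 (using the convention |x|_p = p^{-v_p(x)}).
|19/8125|_5 = 625

Step 1 — compute v_5(x) by factoring powers of 5 out of the numerator and denominator: v_5(19/8125) = -4. Step 2 — apply |x|_p = p^{-v_p(x)} = 5^{4} = 625.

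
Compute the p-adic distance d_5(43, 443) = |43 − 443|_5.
d_5(43, 443) = 1/25

Step 1 — x − y = 43 − 443 = -400. Step 2 — v_5(-400) = 2 (factor: -400 = −(5^2 · 16); the sign does not affect v_p). Step 3 — |x − y|_5 = 5^{-2} = 1/25.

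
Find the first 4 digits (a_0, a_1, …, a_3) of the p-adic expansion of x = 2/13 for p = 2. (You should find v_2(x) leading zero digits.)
(a_0, …, a_3) = (0, 1, 0, 1)

v_2(2/13) = 1, so a_0 = ... = a_0 = 0. Factor out: x = 2^1 · u with u = 1/13 a unit in ℤ_2. Expand u iteratively via a_{v+i} = u_i mod 2, u_{i+1} = (u_i − a_{v+i})/2:
  u_0 = 1/13;  a_1 = 1;  u_1 = (u_0 − 1)/2 = -6/13
  u_1 = -6/13;  a_2 = 0;  u_2 = (u_1 − 0)/2 = -3/13
  u_2 = -3/13;  a_3 = 1;  u_3 = (u_2 − 1)/2 = -8/13
Digits: (0, 1, 0, 1).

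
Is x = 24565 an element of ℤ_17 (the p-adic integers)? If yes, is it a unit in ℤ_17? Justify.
x ∈ ℤ_17 but not a unit; v_17(x) = 3 > 0

ℤ_17 = {x ∈ ℚ_17 : v_17(x) ≥ 0} and ℤ_17^× = {x ∈ ℤ_17 : v_17(x) = 0}. Here v_17(24565) = v_17(num) − v_17(den) = 3; compare against these criteria.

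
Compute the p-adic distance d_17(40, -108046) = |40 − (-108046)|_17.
d_17(40, -108046) = 1/4913

Step 1 — x − y = 40 − (-108046) = 108086. Step 2 — v_17(108086) = 3 (factor: 108086 = (17^3 · 22); the sign does not affect v_p). Step 3 — |x − y|_17 = 17^{-3} = 1/4913.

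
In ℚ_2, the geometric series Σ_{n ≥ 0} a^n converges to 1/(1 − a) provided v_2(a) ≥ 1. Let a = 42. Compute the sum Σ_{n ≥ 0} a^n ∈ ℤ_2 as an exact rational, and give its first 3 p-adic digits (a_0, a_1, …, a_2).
Σ a^n = 1/(1 − a) = -1/41;  first 3 digits = (1, 1, 1)

v_2(a) = 1 ≥ 1, so the series converges in ℤ_2 to 1/(1 − a) = 1/(1 − 42) = -1/41. Expand this rational in ℤ_2: compute digits iteratively via d_i = x_i mod 2, x_{i+1} = (x_i − d_i)/2. The first 3 digits are (1, 1, 1).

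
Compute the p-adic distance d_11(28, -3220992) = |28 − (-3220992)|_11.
d_11(28, -3220992) = 1/161051

Step 1 — x − y = 28 − (-3220992) = 3221020. Step 2 — v_11(3221020) = 5 (factor: 3221020 = (11^5 · 20); the sign does not affect v_p). Step 3 — |x − y|_11 = 11^{-5} = 1/161051.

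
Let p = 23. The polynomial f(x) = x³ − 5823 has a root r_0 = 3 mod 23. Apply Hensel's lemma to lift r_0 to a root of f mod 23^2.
r_1 = 394 (mod 529)

Hensel: r_{i+1} = r_i − f(r_i)/f′(r_i) mod 23^{i+2}, where f′(x) = 3x². Iterate:
  r_0 = 3 (mod 23)
  r_1 = 394 (mod 529)
Final: r = 394 with f(r) ≡ 0 mod 23^2.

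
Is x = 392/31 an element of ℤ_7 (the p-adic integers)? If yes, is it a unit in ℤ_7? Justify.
x ∈ ℤ_7 but not a unit; v_7(x) = 2 > 0

ℤ_7 = {x ∈ ℚ_7 : v_7(x) ≥ 0} and ℤ_7^× = {x ∈ ℤ_7 : v_7(x) = 0}. Here v_7(392/31) = v_7(num) − v_7(den) = 2; compare against these criteria.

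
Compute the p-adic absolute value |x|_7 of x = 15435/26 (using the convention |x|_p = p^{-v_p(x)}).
|15435/26|_7 = 1/343

Step 1 — compute v_7(x) by factoring powers of 7 out of the numerator and denominator: v_7(15435/26) = 3. Step 2 — apply |x|_p = p^{-v_p(x)} = 7^{-3} = 1/343.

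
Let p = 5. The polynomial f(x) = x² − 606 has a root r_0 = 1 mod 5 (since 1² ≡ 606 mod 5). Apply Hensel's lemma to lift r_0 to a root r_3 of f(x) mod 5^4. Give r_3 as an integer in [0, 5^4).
r_3 = 66 (mod 625)

Hensel's recurrence: r_{i+1} = r_i − f(r_i)·(f′(r_i))^{-1} mod 5^{i+2}, with f′(x) = 2x. Iterate:
  r_0 = 1 (mod 5)
  r_1 = 16 (mod 25)
  r_2 = 66 (mod 125)
  r_3 = 66 (mod 625)
Final: r_3 = 66, and one checks f(r_3) ≡ 0 mod 5^4.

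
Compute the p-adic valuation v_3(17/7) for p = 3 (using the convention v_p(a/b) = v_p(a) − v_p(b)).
v_3(17/7) = 0

Factor powers of 3 from the numerator and denominator of the reduced fraction: 17 = 3^0 · 17 and 7 = 3^0 · 7. Apply v_p(a/b) = v_p(a) − v_p(b): v_3(17/7) = 0 − 0 = 0.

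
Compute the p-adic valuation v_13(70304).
v_13(70304) = 3

v_13(n) is the largest exponent k such that 13^k divides n. Factor out: 70304 = 13^3 · 32. (Sign doesn't affect v_p.) So v_13(70304) = 3.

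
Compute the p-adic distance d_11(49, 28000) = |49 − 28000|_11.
d_11(49, 28000) = 1/1331

Step 1 — x − y = 49 − 28000 = -27951. Step 2 — v_11(-27951) = 3 (factor: -27951 = −(11^3 · 21); the sign does not affect v_p). Step 3 — |x − y|_11 = 11^{-3} = 1/1331.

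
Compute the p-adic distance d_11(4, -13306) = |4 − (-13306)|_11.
d_11(4, -13306) = 1/1331

Step 1 — x − y = 4 − (-13306) = 13310. Step 2 — v_11(13310) = 3 (factor: 13310 = (11^3 · 10); the sign does not affect v_p). Step 3 — |x − y|_11 = 11^{-3} = 1/1331.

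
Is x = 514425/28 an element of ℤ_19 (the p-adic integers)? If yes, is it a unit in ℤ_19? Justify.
x ∈ ℤ_19 but not a unit; v_19(x) = 3 > 0

ℤ_19 = {x ∈ ℚ_19 : v_19(x) ≥ 0} and ℤ_19^× = {x ∈ ℤ_19 : v_19(x) = 0}. Here v_19(514425/28) = v_19(num) − v_19(den) = 3; compare against these criteria.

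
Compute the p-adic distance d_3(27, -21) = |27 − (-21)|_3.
d_3(27, -21) = 1/3

Step 1 — x − y = 27 − (-21) = 48. Step 2 — v_3(48) = 1 (factor: 48 = (3^1 · 16); the sign does not affect v_p). Step 3 — |x − y|_3 = 3^{-1} = 1/3.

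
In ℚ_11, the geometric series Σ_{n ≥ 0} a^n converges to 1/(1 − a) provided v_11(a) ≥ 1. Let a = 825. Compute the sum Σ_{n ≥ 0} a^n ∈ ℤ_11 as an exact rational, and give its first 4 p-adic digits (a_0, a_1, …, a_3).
Σ a^n = 1/(1 − a) = -1/824;  first 4 digits = (1, 9, 10, 8)

v_11(a) = 1 ≥ 1, so the series converges in ℤ_11 to 1/(1 − a) = 1/(1 − 825) = -1/824. Expand this rational in ℤ_11: compute digits iteratively via d_i = x_i mod 11, x_{i+1} = (x_i − d_i)/11. The first 4 digits are (1, 9, 10, 8).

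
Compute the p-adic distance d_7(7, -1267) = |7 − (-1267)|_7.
d_7(7, -1267) = 1/49

Step 1 — x − y = 7 − (-1267) = 1274. Step 2 — v_7(1274) = 2 (factor: 1274 = (7^2 · 26); the sign does not affect v_p). Step 3 — |x − y|_7 = 7^{-2} = 1/49.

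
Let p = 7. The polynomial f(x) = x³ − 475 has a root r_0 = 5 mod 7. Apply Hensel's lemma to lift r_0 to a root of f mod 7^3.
r_2 = 173 (mod 343)

Hensel: r_{i+1} = r_i − f(r_i)/f′(r_i) mod 7^{i+2}, where f′(x) = 3x². Iterate:
  r_0 = 5 (mod 7)
  r_1 = 26 (mod 49)
  r_2 = 173 (mod 343)
Final: r = 173 with f(r) ≡ 0 mod 7^3.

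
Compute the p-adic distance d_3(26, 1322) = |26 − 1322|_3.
d_3(26, 1322) = 1/81

Step 1 — x − y = 26 − 1322 = -1296. Step 2 — v_3(-1296) = 4 (factor: -1296 = −(3^4 · 16); the sign does not affect v_p). Step 3 — |x − y|_3 = 3^{-4} = 1/81.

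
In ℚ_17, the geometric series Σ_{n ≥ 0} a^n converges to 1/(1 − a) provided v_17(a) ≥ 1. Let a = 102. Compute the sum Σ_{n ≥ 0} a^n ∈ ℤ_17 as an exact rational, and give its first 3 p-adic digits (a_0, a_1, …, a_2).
Σ a^n = 1/(1 − a) = -1/101;  first 3 digits = (1, 6, 2)

v_17(a) = 1 ≥ 1, so the series converges in ℤ_17 to 1/(1 − a) = 1/(1 − 102) = -1/101. Expand this rational in ℤ_17: compute digits iteratively via d_i = x_i mod 17, x_{i+1} = (x_i − d_i)/17. The first 3 digits are (1, 6, 2).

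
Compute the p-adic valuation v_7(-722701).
v_7(-722701) = 5

v_7(n) is the largest exponent k such that 7^k divides n. Factor out: -722701 = -7^5 · 43. (Sign doesn't affect v_p.) So v_7(-722701) = 5.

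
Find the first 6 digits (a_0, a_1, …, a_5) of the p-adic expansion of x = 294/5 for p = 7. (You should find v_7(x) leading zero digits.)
(a_0, …, a_5) = (0, 0, 4, 1, 4, 5)

v_7(294/5) = 2, so a_0 = ... = a_1 = 0. Factor out: x = 7^2 · u with u = 6/5 a unit in ℤ_7. Expand u iteratively via a_{v+i} = u_i mod 7, u_{i+1} = (u_i − a_{v+i})/7:
  u_0 = 6/5;  a_2 = 4;  u_1 = (u_0 − 4)/7 = -2/5
  u_1 = -2/5;  a_3 = 1;  u_2 = (u_1 − 1)/7 = -1/5
  u_2 = -1/5;  a_4 = 4;  u_3 = (u_2 − 4)/7 = -3/5
  u_3 = -3/5;  a_5 = 5;  u_4 = (u_3 − 5)/7 = -4/5
Digits: (0, 0, 4, 1, 4, 5).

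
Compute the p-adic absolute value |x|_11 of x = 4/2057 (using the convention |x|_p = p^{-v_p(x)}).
|4/2057|_11 = 121

Step 1 — compute v_11(x) by factoring powers of 11 out of the numerator and denominator: v_11(4/2057) = -2. Step 2 — apply |x|_p = p^{-v_p(x)} = 11^{2} = 121.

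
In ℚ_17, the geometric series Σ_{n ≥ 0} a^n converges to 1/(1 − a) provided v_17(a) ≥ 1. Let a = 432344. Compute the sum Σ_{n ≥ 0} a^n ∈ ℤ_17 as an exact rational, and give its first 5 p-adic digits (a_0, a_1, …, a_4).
Σ a^n = 1/(1 − a) = -1/432343;  first 5 digits = (1, 0, 0, 3, 5)

v_17(a) = 3 ≥ 1, so the series converges in ℤ_17 to 1/(1 − a) = 1/(1 − 432344) = -1/432343. Expand this rational in ℤ_17: compute digits iteratively via d_i = x_i mod 17, x_{i+1} = (x_i − d_i)/17. The first 5 digits are (1, 0, 0, 3, 5).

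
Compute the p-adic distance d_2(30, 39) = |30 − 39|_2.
d_2(30, 39) = 1

Step 1 — x − y = 30 − 39 = -9. Step 2 — v_2(-9) = 0 (factor: -9 = −(2^0 · 9); the sign does not affect v_p). Step 3 — |x − y|_2 = 2^{0} = 1.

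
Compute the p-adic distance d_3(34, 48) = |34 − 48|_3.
d_3(34, 48) = 1

Step 1 — x − y = 34 − 48 = -14. Step 2 — v_3(-14) = 0 (factor: -14 = −(3^0 · 14); the sign does not affect v_p). Step 3 — |x − y|_3 = 3^{0} = 1.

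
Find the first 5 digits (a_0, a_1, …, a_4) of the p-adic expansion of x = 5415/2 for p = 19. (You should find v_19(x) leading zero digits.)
(a_0, …, a_4) = (0, 0, 17, 9, 9)

v_19(5415/2) = 2, so a_0 = ... = a_1 = 0. Factor out: x = 19^2 · u with u = 15/2 a unit in ℤ_19. Expand u iteratively via a_{v+i} = u_i mod 19, u_{i+1} = (u_i − a_{v+i})/19:
  u_0 = 15/2;  a_2 = 17;  u_1 = (u_0 − 17)/19 = -1/2
  u_1 = -1/2;  a_3 = 9;  u_2 = (u_1 − 9)/19 = -1/2
  u_2 = -1/2;  a_4 = 9;  u_3 = (u_2 − 9)/19 = -1/2
Digits: (0, 0, 17, 9, 9).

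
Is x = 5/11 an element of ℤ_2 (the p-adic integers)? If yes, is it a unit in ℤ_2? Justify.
x ∈ ℤ_2^× (unit); v_2(x) = 0

ℤ_2 = {x ∈ ℚ_2 : v_2(x) ≥ 0} and ℤ_2^× = {x ∈ ℤ_2 : v_2(x) = 0}. Here v_2(5/11) = v_2(num) − v_2(den) = 0; compare against these criteria.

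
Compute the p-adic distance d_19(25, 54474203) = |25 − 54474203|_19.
d_19(25, 54474203) = 1/2476099

Step 1 — x − y = 25 − 54474203 = -54474178. Step 2 — v_19(-54474178) = 5 (factor: -54474178 = −(19^5 · 22); the sign does not affect v_p). Step 3 — |x − y|_19 = 19^{-5} = 1/2476099.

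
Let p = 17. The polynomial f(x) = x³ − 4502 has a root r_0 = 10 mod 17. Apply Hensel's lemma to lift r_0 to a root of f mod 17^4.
r_3 = 42969 (mod 83521)

Hensel: r_{i+1} = r_i − f(r_i)/f′(r_i) mod 17^{i+2}, where f′(x) = 3x². Iterate:
  r_0 = 10 (mod 17)
  r_1 = 197 (mod 289)
  r_2 = 3665 (mod 4913)
  r_3 = 42969 (mod 83521)
Final: r = 42969 with f(r) ≡ 0 mod 17^4.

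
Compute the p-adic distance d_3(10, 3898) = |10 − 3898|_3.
d_3(10, 3898) = 1/243

Step 1 — x − y = 10 − 3898 = -3888. Step 2 — v_3(-3888) = 5 (factor: -3888 = −(3^5 · 16); the sign does not affect v_p). Step 3 — |x − y|_3 = 3^{-5} = 1/243.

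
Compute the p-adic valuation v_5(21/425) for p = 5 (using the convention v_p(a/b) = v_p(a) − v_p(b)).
v_5(21/425) = -2

Factor powers of 5 from the numerator and denominator of the reduced fraction: 21 = 5^0 · 21 and 425 = 5^2 · 17. Apply v_p(a/b) = v_p(a) − v_p(b): v_5(21/425) = 0 − 2 = -2.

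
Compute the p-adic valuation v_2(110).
v_2(110) = 1

v_2(n) is the largest exponent k such that 2^k divides n. Factor out: 110 = 2^1 · 55. (Sign doesn't affect v_p.) So v_2(110) = 1.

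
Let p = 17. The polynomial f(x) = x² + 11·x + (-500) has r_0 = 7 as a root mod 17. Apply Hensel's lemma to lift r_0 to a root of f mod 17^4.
r_3 = 77867 (mod 83521)

Hensel: r_{i+1} = r_i − f(r_i)·(f′(r_i))^{-1} mod 17^{i+2}, f′(x) = 2x + 11. Iterate:
  r_0 = 7 (mod 17)
  r_1 = 126 (mod 289)
  r_2 = 4172 (mod 4913)
  r_3 = 77867 (mod 83521)
Final: r = 77867 satisfies f(r) ≡ 0 mod 17^4.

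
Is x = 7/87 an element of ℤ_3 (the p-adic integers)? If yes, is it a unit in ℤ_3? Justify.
x ∉ ℤ_3 (v_3(x) = -1 < 0)

ℤ_3 = {x ∈ ℚ_3 : v_3(x) ≥ 0} and ℤ_3^× = {x ∈ ℤ_3 : v_3(x) = 0}. Here v_3(7/87) = v_3(num) − v_3(den) = -1; compare against these criteria.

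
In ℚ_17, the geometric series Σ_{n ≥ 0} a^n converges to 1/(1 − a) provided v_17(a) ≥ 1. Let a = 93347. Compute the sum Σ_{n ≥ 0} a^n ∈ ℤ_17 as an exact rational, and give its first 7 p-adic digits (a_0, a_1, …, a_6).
Σ a^n = 1/(1 − a) = -1/93346;  first 7 digits = (1, 0, 0, 2, 1, 0, 4)

v_17(a) = 3 ≥ 1, so the series converges in ℤ_17 to 1/(1 − a) = 1/(1 − 93347) = -1/93346. Expand this rational in ℤ_17: compute digits iteratively via d_i = x_i mod 17, x_{i+1} = (x_i − d_i)/17. The first 7 digits are (1, 0, 0, 2, 1, 0, 4).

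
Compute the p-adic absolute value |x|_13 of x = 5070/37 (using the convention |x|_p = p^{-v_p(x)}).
|5070/37|_13 = 1/169

Step 1 — compute v_13(x) by factoring powers of 13 out of the numerator and denominator: v_13(5070/37) = 2. Step 2 — apply |x|_p = p^{-v_p(x)} = 13^{-2} = 1/169.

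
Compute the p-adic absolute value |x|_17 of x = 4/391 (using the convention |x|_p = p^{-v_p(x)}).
|4/391|_17 = 17

Step 1 — compute v_17(x) by factoring powers of 17 out of the numerator and denominator: v_17(4/391) = -1. Step 2 — apply |x|_p = p^{-v_p(x)} = 17^{1} = 17.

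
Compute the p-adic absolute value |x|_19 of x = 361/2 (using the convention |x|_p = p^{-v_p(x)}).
|361/2|_19 = 1/361

Step 1 — compute v_19(x) by factoring powers of 19 out of the numerator and denominator: v_19(361/2) = 2. Step 2 — apply |x|_p = p^{-v_p(x)} = 19^{-2} = 1/361.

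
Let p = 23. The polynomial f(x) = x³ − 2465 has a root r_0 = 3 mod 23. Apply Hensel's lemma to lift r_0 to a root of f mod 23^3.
r_2 = 4580 (mod 12167)

Hensel: r_{i+1} = r_i − f(r_i)/f′(r_i) mod 23^{i+2}, where f′(x) = 3x². Iterate:
  r_0 = 3 (mod 23)
  r_1 = 348 (mod 529)
  r_2 = 4580 (mod 12167)
Final: r = 4580 with f(r) ≡ 0 mod 23^3.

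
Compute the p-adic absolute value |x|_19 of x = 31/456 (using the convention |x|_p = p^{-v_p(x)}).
|31/456|_19 = 19

Step 1 — compute v_19(x) by factoring powers of 19 out of the numerator and denominator: v_19(31/456) = -1. Step 2 — apply |x|_p = p^{-v_p(x)} = 19^{1} = 19.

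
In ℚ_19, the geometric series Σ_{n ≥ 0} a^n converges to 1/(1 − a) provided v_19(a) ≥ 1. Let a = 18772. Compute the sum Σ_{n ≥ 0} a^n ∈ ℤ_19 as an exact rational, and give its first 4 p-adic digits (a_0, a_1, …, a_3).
Σ a^n = 1/(1 − a) = -1/18771;  first 4 digits = (1, 0, 14, 2)

v_19(a) = 2 ≥ 1, so the series converges in ℤ_19 to 1/(1 − a) = 1/(1 − 18772) = -1/18771. Expand this rational in ℤ_19: compute digits iteratively via d_i = x_i mod 19, x_{i+1} = (x_i − d_i)/19. The first 4 digits are (1, 0, 14, 2).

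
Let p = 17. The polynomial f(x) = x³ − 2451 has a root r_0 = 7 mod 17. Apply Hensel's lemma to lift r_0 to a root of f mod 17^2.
r_1 = 41 (mod 289)

Hensel: r_{i+1} = r_i − f(r_i)/f′(r_i) mod 17^{i+2}, where f′(x) = 3x². Iterate:
  r_0 = 7 (mod 17)
  r_1 = 41 (mod 289)
Final: r = 41 with f(r) ≡ 0 mod 17^2.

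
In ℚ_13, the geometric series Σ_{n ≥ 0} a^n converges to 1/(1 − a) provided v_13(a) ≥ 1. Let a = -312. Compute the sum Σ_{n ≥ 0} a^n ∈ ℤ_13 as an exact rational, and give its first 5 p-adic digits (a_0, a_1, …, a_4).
Σ a^n = 1/(1 − a) = 1/313;  first 5 digits = (1, 2, 2, 0, 9)

v_13(a) = 1 ≥ 1, so the series converges in ℤ_13 to 1/(1 − a) = 1/(1 − (-312)) = 1/313. Expand this rational in ℤ_13: compute digits iteratively via d_i = x_i mod 13, x_{i+1} = (x_i − d_i)/13. The first 5 digits are (1, 2, 2, 0, 9).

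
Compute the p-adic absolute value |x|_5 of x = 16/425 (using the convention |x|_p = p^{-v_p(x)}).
|16/425|_5 = 25

Step 1 — compute v_5(x) by factoring powers of 5 out of the numerator and denominator: v_5(16/425) = -2. Step 2 — apply |x|_p = p^{-v_p(x)} = 5^{2} = 25.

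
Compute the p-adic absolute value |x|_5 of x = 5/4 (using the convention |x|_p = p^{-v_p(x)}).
|5/4|_5 = 1/5

Step 1 — compute v_5(x) by factoring powers of 5 out of the numerator and denominator: v_5(5/4) = 1. Step 2 — apply |x|_p = p^{-v_p(x)} = 5^{-1} = 1/5.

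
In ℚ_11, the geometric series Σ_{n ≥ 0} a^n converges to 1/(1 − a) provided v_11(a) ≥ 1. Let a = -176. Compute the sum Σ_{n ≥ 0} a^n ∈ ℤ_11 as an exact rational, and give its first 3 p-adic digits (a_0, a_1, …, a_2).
Σ a^n = 1/(1 − a) = 1/177;  first 3 digits = (1, 6, 1)

v_11(a) = 1 ≥ 1, so the series converges in ℤ_11 to 1/(1 − a) = 1/(1 − (-176)) = 1/177. Expand this rational in ℤ_11: compute digits iteratively via d_i = x_i mod 11, x_{i+1} = (x_i − d_i)/11. The first 3 digits are (1, 6, 1).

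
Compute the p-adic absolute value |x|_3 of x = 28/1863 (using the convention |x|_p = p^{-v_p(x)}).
|28/1863|_3 = 81

Step 1 — compute v_3(x) by factoring powers of 3 out of the numerator and denominator: v_3(28/1863) = -4. Step 2 — apply |x|_p = p^{-v_p(x)} = 3^{4} = 81.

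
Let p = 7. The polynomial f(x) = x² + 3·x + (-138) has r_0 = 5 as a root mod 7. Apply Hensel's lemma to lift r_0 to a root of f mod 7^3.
r_2 = 250 (mod 343)

Hensel: r_{i+1} = r_i − f(r_i)·(f′(r_i))^{-1} mod 7^{i+2}, f′(x) = 2x + 3. Iterate:
  r_0 = 5 (mod 7)
  r_1 = 5 (mod 49)
  r_2 = 250 (mod 343)
Final: r = 250 satisfies f(r) ≡ 0 mod 7^3.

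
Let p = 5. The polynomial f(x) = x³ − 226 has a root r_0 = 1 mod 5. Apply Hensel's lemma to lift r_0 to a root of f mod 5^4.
r_3 = 76 (mod 625)

Hensel: r_{i+1} = r_i − f(r_i)/f′(r_i) mod 5^{i+2}, where f′(x) = 3x². Iterate:
  r_0 = 1 (mod 5)
  r_1 = 1 (mod 25)
  r_2 = 76 (mod 125)
  r_3 = 76 (mod 625)
Final: r = 76 with f(r) ≡ 0 mod 5^4.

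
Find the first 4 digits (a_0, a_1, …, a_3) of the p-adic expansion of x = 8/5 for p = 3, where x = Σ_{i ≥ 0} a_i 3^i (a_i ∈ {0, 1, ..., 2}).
(a_0, …, a_3) = (1, 2, 0, 1)

v_3(8/5) = 0 (numerator and denominator both coprime to 3), so x ∈ ℤ_3^×. Compute digits iteratively via a_i = x_i mod 3, x_{i+1} = (x_i − a_i)/3, with x_0 = x:
  x_0 = 8/5;  a_0 = 1;  x_1 = (x_0 − 1)/3 = 1/5
  x_1 = 1/5;  a_1 = 2;  x_2 = (x_1 − 2)/3 = -3/5
  x_2 = -3/5;  a_2 = 0;  x_3 = (x_2 − 0)/3 = -1/5
  x_3 = -1/5;  a_3 = 1;  x_4 = (x_3 − 1)/3 = -2/5
Digits: (1, 2, 0, 1).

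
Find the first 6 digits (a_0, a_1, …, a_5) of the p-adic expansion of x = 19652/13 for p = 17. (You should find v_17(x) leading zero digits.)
(a_0, …, a_5) = (0, 0, 0, 16, 3, 5)

v_17(19652/13) = 3, so a_0 = ... = a_2 = 0. Factor out: x = 17^3 · u with u = 4/13 a unit in ℤ_17. Expand u iteratively via a_{v+i} = u_i mod 17, u_{i+1} = (u_i − a_{v+i})/17:
  u_0 = 4/13;  a_3 = 16;  u_1 = (u_0 − 16)/17 = -12/13
  u_1 = -12/13;  a_4 = 3;  u_2 = (u_1 − 3)/17 = -3/13
  u_2 = -3/13;  a_5 = 5;  u_3 = (u_2 − 5)/17 = -4/13
Digits: (0, 0, 0, 16, 3, 5).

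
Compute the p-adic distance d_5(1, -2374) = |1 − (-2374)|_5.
d_5(1, -2374) = 1/125

Step 1 — x − y = 1 − (-2374) = 2375. Step 2 — v_5(2375) = 3 (factor: 2375 = (5^3 · 19); the sign does not affect v_p). Step 3 — |x − y|_5 = 5^{-3} = 1/125.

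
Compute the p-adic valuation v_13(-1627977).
v_13(-1627977) = 4

v_13(n) is the largest exponent k such that 13^k divides n. Factor out: -1627977 = -13^4 · 57. (Sign doesn't affect v_p.) So v_13(-1627977) = 4.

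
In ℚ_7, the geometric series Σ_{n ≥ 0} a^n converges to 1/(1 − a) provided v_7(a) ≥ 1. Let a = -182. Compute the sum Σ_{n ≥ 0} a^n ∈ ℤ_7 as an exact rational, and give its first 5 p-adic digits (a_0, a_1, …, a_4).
Σ a^n = 1/(1 − a) = 1/183;  first 5 digits = (1, 2, 0, 6, 3)

v_7(a) = 1 ≥ 1, so the series converges in ℤ_7 to 1/(1 − a) = 1/(1 − (-182)) = 1/183. Expand this rational in ℤ_7: compute digits iteratively via d_i = x_i mod 7, x_{i+1} = (x_i − d_i)/7. The first 5 digits are (1, 2, 0, 6, 3).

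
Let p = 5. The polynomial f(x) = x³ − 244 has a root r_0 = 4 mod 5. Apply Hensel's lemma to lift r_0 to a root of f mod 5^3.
r_2 = 14 (mod 125)

Hensel: r_{i+1} = r_i − f(r_i)/f′(r_i) mod 5^{i+2}, where f′(x) = 3x². Iterate:
  r_0 = 4 (mod 5)
  r_1 = 14 (mod 25)
  r_2 = 14 (mod 125)
Final: r = 14 with f(r) ≡ 0 mod 5^3.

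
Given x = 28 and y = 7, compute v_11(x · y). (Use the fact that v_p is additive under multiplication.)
v_11(196) = 0

v_p(x) = 0 (factor: 28 = 11^0 · 28); v_p(y) = 0 (factor: 7 = 11^0 · 7). Additivity: v_p(xy) = v_p(x) + v_p(y) = 0 + 0 = 0. (Direct check: xy = 196 = 11^0 · (196).)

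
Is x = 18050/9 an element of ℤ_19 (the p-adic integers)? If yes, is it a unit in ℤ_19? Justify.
x ∈ ℤ_19 but not a unit; v_19(x) = 2 > 0

ℤ_19 = {x ∈ ℚ_19 : v_19(x) ≥ 0} and ℤ_19^× = {x ∈ ℤ_19 : v_19(x) = 0}. Here v_19(18050/9) = v_19(num) − v_19(den) = 2; compare against these criteria.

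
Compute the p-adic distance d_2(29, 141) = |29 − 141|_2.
d_2(29, 141) = 1/16

Step 1 — x − y = 29 − 141 = -112. Step 2 — v_2(-112) = 4 (factor: -112 = −(2^4 · 7); the sign does not affect v_p). Step 3 — |x − y|_2 = 2^{-4} = 1/16.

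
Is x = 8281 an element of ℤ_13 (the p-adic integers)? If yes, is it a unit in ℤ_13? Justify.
x ∈ ℤ_13 but not a unit; v_13(x) = 2 > 0

ℤ_13 = {x ∈ ℚ_13 : v_13(x) ≥ 0} and ℤ_13^× = {x ∈ ℤ_13 : v_13(x) = 0}. Here v_13(8281) = v_13(num) − v_13(den) = 2; compare against these criteria.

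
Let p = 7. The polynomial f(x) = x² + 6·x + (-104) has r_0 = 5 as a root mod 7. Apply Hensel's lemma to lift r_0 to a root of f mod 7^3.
r_2 = 201 (mod 343)

Hensel: r_{i+1} = r_i − f(r_i)·(f′(r_i))^{-1} mod 7^{i+2}, f′(x) = 2x + 6. Iterate:
  r_0 = 5 (mod 7)
  r_1 = 5 (mod 49)
  r_2 = 201 (mod 343)
Final: r = 201 satisfies f(r) ≡ 0 mod 7^3.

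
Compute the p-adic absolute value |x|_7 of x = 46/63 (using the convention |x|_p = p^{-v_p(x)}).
|46/63|_7 = 7

Step 1 — compute v_7(x) by factoring powers of 7 out of the numerator and denominator: v_7(46/63) = -1. Step 2 — apply |x|_p = p^{-v_p(x)} = 7^{1} = 7.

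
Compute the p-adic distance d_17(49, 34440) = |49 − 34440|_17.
d_17(49, 34440) = 1/4913

Step 1 — x − y = 49 − 34440 = -34391. Step 2 — v_17(-34391) = 3 (factor: -34391 = −(17^3 · 7); the sign does not affect v_p). Step 3 — |x − y|_17 = 17^{-3} = 1/4913.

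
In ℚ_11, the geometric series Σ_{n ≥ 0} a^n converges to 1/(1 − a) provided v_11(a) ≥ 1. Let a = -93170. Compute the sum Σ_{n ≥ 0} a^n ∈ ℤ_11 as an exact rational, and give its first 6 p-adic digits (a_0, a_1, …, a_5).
Σ a^n = 1/(1 − a) = 1/93171;  first 6 digits = (1, 0, 0, 7, 4, 10)

v_11(a) = 3 ≥ 1, so the series converges in ℤ_11 to 1/(1 − a) = 1/(1 − (-93170)) = 1/93171. Expand this rational in ℤ_11: compute digits iteratively via d_i = x_i mod 11, x_{i+1} = (x_i − d_i)/11. The first 6 digits are (1, 0, 0, 7, 4, 10).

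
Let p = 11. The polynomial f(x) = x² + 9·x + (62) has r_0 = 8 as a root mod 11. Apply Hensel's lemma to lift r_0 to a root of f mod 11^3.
r_2 = 305 (mod 1331)

Hensel: r_{i+1} = r_i − f(r_i)·(f′(r_i))^{-1} mod 11^{i+2}, f′(x) = 2x + 9. Iterate:
  r_0 = 8 (mod 11)
  r_1 = 63 (mod 121)
  r_2 = 305 (mod 1331)
Final: r = 305 satisfies f(r) ≡ 0 mod 11^3.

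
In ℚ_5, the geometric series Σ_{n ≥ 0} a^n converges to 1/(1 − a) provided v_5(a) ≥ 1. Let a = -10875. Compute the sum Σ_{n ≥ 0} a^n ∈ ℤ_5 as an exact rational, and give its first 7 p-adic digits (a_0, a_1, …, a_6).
Σ a^n = 1/(1 − a) = 1/10876;  first 7 digits = (1, 0, 0, 3, 2, 1, 3)

v_5(a) = 3 ≥ 1, so the series converges in ℤ_5 to 1/(1 − a) = 1/(1 − (-10875)) = 1/10876. Expand this rational in ℤ_5: compute digits iteratively via d_i = x_i mod 5, x_{i+1} = (x_i − d_i)/5. The first 7 digits are (1, 0, 0, 3, 2, 1, 3).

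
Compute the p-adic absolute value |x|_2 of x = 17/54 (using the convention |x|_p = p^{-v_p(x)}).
|17/54|_2 = 2

Step 1 — compute v_2(x) by factoring powers of 2 out of the numerator and denominator: v_2(17/54) = -1. Step 2 — apply |x|_p = p^{-v_p(x)} = 2^{1} = 2.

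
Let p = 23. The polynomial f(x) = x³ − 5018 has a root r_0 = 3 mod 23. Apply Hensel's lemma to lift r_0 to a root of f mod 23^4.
r_3 = 24659 (mod 279841)

Hensel: r_{i+1} = r_i − f(r_i)/f′(r_i) mod 23^{i+2}, where f′(x) = 3x². Iterate:
  r_0 = 3 (mod 23)
  r_1 = 325 (mod 529)
  r_2 = 325 (mod 12167)
  r_3 = 24659 (mod 279841)
Final: r = 24659 with f(r) ≡ 0 mod 23^4.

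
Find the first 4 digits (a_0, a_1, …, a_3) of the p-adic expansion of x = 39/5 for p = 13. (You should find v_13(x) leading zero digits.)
(a_0, …, a_3) = (0, 11, 7, 2)

v_13(39/5) = 1, so a_0 = ... = a_0 = 0. Factor out: x = 13^1 · u with u = 3/5 a unit in ℤ_13. Expand u iteratively via a_{v+i} = u_i mod 13, u_{i+1} = (u_i − a_{v+i})/13:
  u_0 = 3/5;  a_1 = 11;  u_1 = (u_0 − 11)/13 = -4/5
  u_1 = -4/5;  a_2 = 7;  u_2 = (u_1 − 7)/13 = -3/5
  u_2 = -3/5;  a_3 = 2;  u_3 = (u_2 − 2)/13 = -1/5
Digits: (0, 11, 7, 2).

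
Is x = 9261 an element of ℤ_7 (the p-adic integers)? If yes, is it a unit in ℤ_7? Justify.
x ∈ ℤ_7 but not a unit; v_7(x) = 3 > 0

ℤ_7 = {x ∈ ℚ_7 : v_7(x) ≥ 0} and ℤ_7^× = {x ∈ ℤ_7 : v_7(x) = 0}. Here v_7(9261) = v_7(num) − v_7(den) = 3; compare against these criteria.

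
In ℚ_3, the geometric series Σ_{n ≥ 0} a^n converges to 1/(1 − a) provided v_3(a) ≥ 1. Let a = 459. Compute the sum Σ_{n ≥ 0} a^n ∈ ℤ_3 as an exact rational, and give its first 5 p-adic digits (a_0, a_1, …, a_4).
Σ a^n = 1/(1 − a) = -1/458;  first 5 digits = (1, 0, 0, 2, 2)

v_3(a) = 3 ≥ 1, so the series converges in ℤ_3 to 1/(1 − a) = 1/(1 − 459) = -1/458. Expand this rational in ℤ_3: compute digits iteratively via d_i = x_i mod 3, x_{i+1} = (x_i − d_i)/3. The first 5 digits are (1, 0, 0, 2, 2).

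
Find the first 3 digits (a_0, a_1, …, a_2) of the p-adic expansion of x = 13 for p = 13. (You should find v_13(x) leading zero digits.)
(a_0, …, a_2) = (0, 1, 0)

v_13(13) = 1, so a_0 = ... = a_0 = 0. Factor out: x = 13^1 · u with u = 1 a unit in ℤ_13. Expand u iteratively via a_{v+i} = u_i mod 13, u_{i+1} = (u_i − a_{v+i})/13:
  u_0 = 1;  a_1 = 1;  u_1 = (u_0 − 1)/13 = 0
  u_1 = 0;  a_2 = 0;  u_2 = (u_1 − 0)/13 = 0
Digits: (0, 1, 0).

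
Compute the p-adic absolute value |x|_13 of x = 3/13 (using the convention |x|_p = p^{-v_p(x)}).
|3/13|_13 = 13

Step 1 — compute v_13(x) by factoring powers of 13 out of the numerator and denominator: v_13(3/13) = -1. Step 2 — apply |x|_p = p^{-v_p(x)} = 13^{1} = 13.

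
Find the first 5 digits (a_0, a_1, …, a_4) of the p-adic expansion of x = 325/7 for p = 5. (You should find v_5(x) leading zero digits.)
(a_0, …, a_4) = (0, 0, 4, 1, 4)

v_5(325/7) = 2, so a_0 = ... = a_1 = 0. Factor out: x = 5^2 · u with u = 13/7 a unit in ℤ_5. Expand u iteratively via a_{v+i} = u_i mod 5, u_{i+1} = (u_i − a_{v+i})/5:
  u_0 = 13/7;  a_2 = 4;  u_1 = (u_0 − 4)/5 = -3/7
  u_1 = -3/7;  a_3 = 1;  u_2 = (u_1 − 1)/5 = -2/7
  u_2 = -2/7;  a_4 = 4;  u_3 = (u_2 − 4)/5 = -6/7
Digits: (0, 0, 4, 1, 4).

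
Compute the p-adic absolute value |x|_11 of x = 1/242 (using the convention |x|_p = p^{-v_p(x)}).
|1/242|_11 = 121

Step 1 — compute v_11(x) by factoring powers of 11 out of the numerator and denominator: v_11(1/242) = -2. Step 2 — apply |x|_p = p^{-v_p(x)} = 11^{2} = 121.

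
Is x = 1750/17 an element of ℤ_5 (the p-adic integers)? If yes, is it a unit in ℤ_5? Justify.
x ∈ ℤ_5 but not a unit; v_5(x) = 3 > 0

ℤ_5 = {x ∈ ℚ_5 : v_5(x) ≥ 0} and ℤ_5^× = {x ∈ ℤ_5 : v_5(x) = 0}. Here v_5(1750/17) = v_5(num) − v_5(den) = 3; compare against these criteria.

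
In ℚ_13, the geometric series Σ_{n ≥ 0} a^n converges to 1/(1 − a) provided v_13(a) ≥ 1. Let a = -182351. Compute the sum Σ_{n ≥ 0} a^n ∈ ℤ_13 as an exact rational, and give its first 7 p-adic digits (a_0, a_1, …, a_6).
Σ a^n = 1/(1 − a) = 1/182352;  first 7 digits = (1, 0, 0, 8, 6, 12, 11)

v_13(a) = 3 ≥ 1, so the series converges in ℤ_13 to 1/(1 − a) = 1/(1 − (-182351)) = 1/182352. Expand this rational in ℤ_13: compute digits iteratively via d_i = x_i mod 13, x_{i+1} = (x_i − d_i)/13. The first 7 digits are (1, 0, 0, 8, 6, 12, 11).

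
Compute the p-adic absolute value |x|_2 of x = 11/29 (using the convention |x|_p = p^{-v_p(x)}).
|11/29|_2 = 1

Step 1 — compute v_2(x) by factoring powers of 2 out of the numerator and denominator: v_2(11/29) = 0. Step 2 — apply |x|_p = p^{-v_p(x)} = 2^{0} = 1.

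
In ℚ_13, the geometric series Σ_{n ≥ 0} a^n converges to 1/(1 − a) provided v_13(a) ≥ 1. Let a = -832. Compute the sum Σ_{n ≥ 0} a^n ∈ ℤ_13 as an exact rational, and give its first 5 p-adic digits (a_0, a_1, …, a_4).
Σ a^n = 1/(1 − a) = 1/833;  first 5 digits = (1, 1, 9, 3, 10)

v_13(a) = 1 ≥ 1, so the series converges in ℤ_13 to 1/(1 − a) = 1/(1 − (-832)) = 1/833. Expand this rational in ℤ_13: compute digits iteratively via d_i = x_i mod 13, x_{i+1} = (x_i − d_i)/13. The first 5 digits are (1, 1, 9, 3, 10).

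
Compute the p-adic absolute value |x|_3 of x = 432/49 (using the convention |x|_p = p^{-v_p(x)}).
|432/49|_3 = 1/27

Step 1 — compute v_3(x) by factoring powers of 3 out of the numerator and denominator: v_3(432/49) = 3. Step 2 — apply |x|_p = p^{-v_p(x)} = 3^{-3} = 1/27.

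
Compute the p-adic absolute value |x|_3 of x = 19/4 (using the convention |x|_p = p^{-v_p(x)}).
|19/4|_3 = 1

Step 1 — compute v_3(x) by factoring powers of 3 out of the numerator and denominator: v_3(19/4) = 0. Step 2 — apply |x|_p = p^{-v_p(x)} = 3^{0} = 1.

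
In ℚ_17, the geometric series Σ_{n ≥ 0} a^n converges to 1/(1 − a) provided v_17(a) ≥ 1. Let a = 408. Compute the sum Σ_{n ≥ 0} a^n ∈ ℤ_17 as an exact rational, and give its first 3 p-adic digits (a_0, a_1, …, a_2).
Σ a^n = 1/(1 − a) = -1/407;  first 3 digits = (1, 7, 16)

v_17(a) = 1 ≥ 1, so the series converges in ℤ_17 to 1/(1 − a) = 1/(1 − 408) = -1/407. Expand this rational in ℤ_17: compute digits iteratively via d_i = x_i mod 17, x_{i+1} = (x_i − d_i)/17. The first 3 digits are (1, 7, 16).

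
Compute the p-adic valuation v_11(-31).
v_11(-31) = 0

v_11(n) is the largest exponent k such that 11^k divides n. Factor out: -31 = -11^0 · 31. (Sign doesn't affect v_p.) So v_11(-31) = 0.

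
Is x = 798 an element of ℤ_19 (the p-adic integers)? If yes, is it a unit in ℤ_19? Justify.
x ∈ ℤ_19 but not a unit; v_19(x) = 1 > 0

ℤ_19 = {x ∈ ℚ_19 : v_19(x) ≥ 0} and ℤ_19^× = {x ∈ ℤ_19 : v_19(x) = 0}. Here v_19(798) = v_19(num) − v_19(den) = 1; compare against these criteria.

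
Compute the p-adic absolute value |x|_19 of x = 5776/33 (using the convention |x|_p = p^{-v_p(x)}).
|5776/33|_19 = 1/361

Step 1 — compute v_19(x) by factoring powers of 19 out of the numerator and denominator: v_19(5776/33) = 2. Step 2 — apply |x|_p = p^{-v_p(x)} = 19^{-2} = 1/361.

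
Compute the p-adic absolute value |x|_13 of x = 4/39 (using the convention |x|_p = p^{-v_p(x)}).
|4/39|_13 = 13

Step 1 — compute v_13(x) by factoring powers of 13 out of the numerator and denominator: v_13(4/39) = -1. Step 2 — apply |x|_p = p^{-v_p(x)} = 13^{1} = 13.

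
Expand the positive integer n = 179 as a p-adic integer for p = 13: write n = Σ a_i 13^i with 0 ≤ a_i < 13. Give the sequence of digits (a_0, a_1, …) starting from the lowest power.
(a_0, a_1, …) = (10, 0, 1)

Repeated division by 13 gives the digits low-to-high: 179 = 10 + 1·13^2. Digit sequence: (10, 0, 1).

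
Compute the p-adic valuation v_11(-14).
v_11(-14) = 0

v_11(n) is the largest exponent k such that 11^k divides n. Factor out: -14 = -11^0 · 14. (Sign doesn't affect v_p.) So v_11(-14) = 0.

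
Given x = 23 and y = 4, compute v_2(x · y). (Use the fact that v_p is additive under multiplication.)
v_2(92) = 2

v_p(x) = 0 (factor: 23 = 2^0 · 23); v_p(y) = 2 (factor: 4 = 2^2 · 1). Additivity: v_p(xy) = v_p(x) + v_p(y) = 0 + 2 = 2. (Direct check: xy = 92 = 2^2 · (23).)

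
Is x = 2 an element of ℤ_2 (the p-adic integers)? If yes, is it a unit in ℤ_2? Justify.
x ∈ ℤ_2 but not a unit; v_2(x) = 1 > 0

ℤ_2 = {x ∈ ℚ_2 : v_2(x) ≥ 0} and ℤ_2^× = {x ∈ ℤ_2 : v_2(x) = 0}. Here v_2(2) = v_2(num) − v_2(den) = 1; compare against these criteria.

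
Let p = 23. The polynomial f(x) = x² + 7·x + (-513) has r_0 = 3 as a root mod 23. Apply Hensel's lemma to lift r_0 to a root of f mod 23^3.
r_2 = 9847 (mod 12167)

Hensel: r_{i+1} = r_i − f(r_i)·(f′(r_i))^{-1} mod 23^{i+2}, f′(x) = 2x + 7. Iterate:
  r_0 = 3 (mod 23)
  r_1 = 325 (mod 529)
  r_2 = 9847 (mod 12167)
Final: r = 9847 satisfies f(r) ≡ 0 mod 23^3.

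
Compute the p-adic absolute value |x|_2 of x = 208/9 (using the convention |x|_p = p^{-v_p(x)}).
|208/9|_2 = 1/16

Step 1 — compute v_2(x) by factoring powers of 2 out of the numerator and denominator: v_2(208/9) = 4. Step 2 — apply |x|_p = p^{-v_p(x)} = 2^{-4} = 1/16.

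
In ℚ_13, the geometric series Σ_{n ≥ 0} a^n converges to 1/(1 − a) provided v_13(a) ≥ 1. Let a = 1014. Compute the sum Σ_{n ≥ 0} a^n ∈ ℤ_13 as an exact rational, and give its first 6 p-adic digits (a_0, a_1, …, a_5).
Σ a^n = 1/(1 − a) = -1/1013;  first 6 digits = (1, 0, 6, 0, 10, 2)

v_13(a) = 2 ≥ 1, so the series converges in ℤ_13 to 1/(1 − a) = 1/(1 − 1014) = -1/1013. Expand this rational in ℤ_13: compute digits iteratively via d_i = x_i mod 13, x_{i+1} = (x_i − d_i)/13. The first 6 digits are (1, 0, 6, 0, 10, 2).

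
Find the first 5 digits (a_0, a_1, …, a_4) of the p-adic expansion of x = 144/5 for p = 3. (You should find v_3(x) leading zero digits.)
(a_0, …, a_4) = (0, 0, 2, 1, 1)

v_3(144/5) = 2, so a_0 = ... = a_1 = 0. Factor out: x = 3^2 · u with u = 16/5 a unit in ℤ_3. Expand u iteratively via a_{v+i} = u_i mod 3, u_{i+1} = (u_i − a_{v+i})/3:
  u_0 = 16/5;  a_2 = 2;  u_1 = (u_0 − 2)/3 = 2/5
  u_1 = 2/5;  a_3 = 1;  u_2 = (u_1 − 1)/3 = -1/5
  u_2 = -1/5;  a_4 = 1;  u_3 = (u_2 − 1)/3 = -2/5
Digits: (0, 0, 2, 1, 1).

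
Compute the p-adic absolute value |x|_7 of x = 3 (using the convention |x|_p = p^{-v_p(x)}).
|3|_7 = 1

Step 1 — compute v_7(x) by factoring powers of 7 out of the numerator and denominator: v_7(3) = 0. Step 2 — apply |x|_p = p^{-v_p(x)} = 7^{0} = 1.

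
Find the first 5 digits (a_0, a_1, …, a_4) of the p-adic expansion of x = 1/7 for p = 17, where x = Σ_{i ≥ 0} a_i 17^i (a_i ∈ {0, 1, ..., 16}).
(a_0, …, a_4) = (5, 7, 2, 12, 9)

v_17(1/7) = 0 (numerator and denominator both coprime to 17), so x ∈ ℤ_17^×. Compute digits iteratively via a_i = x_i mod 17, x_{i+1} = (x_i − a_i)/17, with x_0 = x:
  x_0 = 1/7;  a_0 = 5;  x_1 = (x_0 − 5)/17 = -2/7
  x_1 = -2/7;  a_1 = 7;  x_2 = (x_1 − 7)/17 = -3/7
  x_2 = -3/7;  a_2 = 2;  x_3 = (x_2 − 2)/17 = -1/7
  x_3 = -1/7;  a_3 = 12;  x_4 = (x_3 − 12)/17 = -5/7
  x_4 = -5/7;  a_4 = 9;  x_5 = (x_4 − 9)/17 = -4/7
Digits: (5, 7, 2, 12, 9).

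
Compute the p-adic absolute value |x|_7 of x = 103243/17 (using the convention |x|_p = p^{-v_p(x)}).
|103243/17|_7 = 1/2401

Step 1 — compute v_7(x) by factoring powers of 7 out of the numerator and denominator: v_7(103243/17) = 4. Step 2 — apply |x|_p = p^{-v_p(x)} = 7^{-4} = 1/2401.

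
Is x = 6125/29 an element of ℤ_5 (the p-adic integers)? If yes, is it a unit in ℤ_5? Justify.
x ∈ ℤ_5 but not a unit; v_5(x) = 3 > 0

ℤ_5 = {x ∈ ℚ_5 : v_5(x) ≥ 0} and ℤ_5^× = {x ∈ ℤ_5 : v_5(x) = 0}. Here v_5(6125/29) = v_5(num) − v_5(den) = 3; compare against these criteria.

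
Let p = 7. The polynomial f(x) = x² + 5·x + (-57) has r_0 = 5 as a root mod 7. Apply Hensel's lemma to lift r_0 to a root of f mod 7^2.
r_1 = 12 (mod 49)

Hensel: r_{i+1} = r_i − f(r_i)·(f′(r_i))^{-1} mod 7^{i+2}, f′(x) = 2x + 5. Iterate:
  r_0 = 5 (mod 7)
  r_1 = 12 (mod 49)
Final: r = 12 satisfies f(r) ≡ 0 mod 7^2.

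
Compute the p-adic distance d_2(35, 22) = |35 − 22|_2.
d_2(35, 22) = 1

Step 1 — x − y = 35 − 22 = 13. Step 2 — v_2(13) = 0 (factor: 13 = (2^0 · 13); the sign does not affect v_p). Step 3 — |x − y|_2 = 2^{0} = 1.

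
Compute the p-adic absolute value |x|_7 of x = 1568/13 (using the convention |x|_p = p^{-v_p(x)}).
|1568/13|_7 = 1/49

Step 1 — compute v_7(x) by factoring powers of 7 out of the numerator and denominator: v_7(1568/13) = 2. Step 2 — apply |x|_p = p^{-v_p(x)} = 7^{-2} = 1/49.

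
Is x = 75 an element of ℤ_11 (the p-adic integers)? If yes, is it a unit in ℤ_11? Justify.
x ∈ ℤ_11^× (unit); v_11(x) = 0

ℤ_11 = {x ∈ ℚ_11 : v_11(x) ≥ 0} and ℤ_11^× = {x ∈ ℤ_11 : v_11(x) = 0}. Here v_11(75) = v_11(num) − v_11(den) = 0; compare against these criteria.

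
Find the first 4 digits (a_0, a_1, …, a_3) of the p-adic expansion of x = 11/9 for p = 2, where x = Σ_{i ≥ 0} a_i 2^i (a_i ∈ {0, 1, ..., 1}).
(a_0, …, a_3) = (1, 1, 0, 0)

v_2(11/9) = 0 (numerator and denominator both coprime to 2), so x ∈ ℤ_2^×. Compute digits iteratively via a_i = x_i mod 2, x_{i+1} = (x_i − a_i)/2, with x_0 = x:
  x_0 = 11/9;  a_0 = 1;  x_1 = (x_0 − 1)/2 = 1/9
  x_1 = 1/9;  a_1 = 1;  x_2 = (x_1 − 1)/2 = -4/9
  x_2 = -4/9;  a_2 = 0;  x_3 = (x_2 − 0)/2 = -2/9
  x_3 = -2/9;  a_3 = 0;  x_4 = (x_3 − 0)/2 = -1/9
Digits: (1, 1, 0, 0).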